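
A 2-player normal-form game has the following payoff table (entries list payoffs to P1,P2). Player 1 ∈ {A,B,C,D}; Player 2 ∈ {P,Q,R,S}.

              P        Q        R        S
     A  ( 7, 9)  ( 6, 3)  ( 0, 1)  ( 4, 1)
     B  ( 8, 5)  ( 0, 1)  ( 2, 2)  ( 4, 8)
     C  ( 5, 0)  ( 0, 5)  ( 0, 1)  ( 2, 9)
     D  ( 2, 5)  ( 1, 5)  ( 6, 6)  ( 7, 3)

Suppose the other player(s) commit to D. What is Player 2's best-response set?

P2 best: {R}

u_2(P vs D) = 5
u_2(Q vs D) = 5
u_2(R vs D) = 6
u_2(S vs D) = 3
max payoff 6 at {R}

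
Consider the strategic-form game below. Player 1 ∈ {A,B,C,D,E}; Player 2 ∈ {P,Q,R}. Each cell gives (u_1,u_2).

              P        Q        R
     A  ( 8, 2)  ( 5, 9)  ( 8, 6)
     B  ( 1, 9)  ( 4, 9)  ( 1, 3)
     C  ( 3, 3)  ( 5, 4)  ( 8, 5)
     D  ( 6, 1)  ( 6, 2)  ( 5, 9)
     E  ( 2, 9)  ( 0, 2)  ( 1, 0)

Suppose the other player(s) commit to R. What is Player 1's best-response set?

P1 best: {A,C}

u_1(A vs R) = 8
u_1(B vs R) = 1
u_1(C vs R) = 8
u_1(D vs R) = 5
u_1(E vs R) = 1
max payoff 8 at {A,C}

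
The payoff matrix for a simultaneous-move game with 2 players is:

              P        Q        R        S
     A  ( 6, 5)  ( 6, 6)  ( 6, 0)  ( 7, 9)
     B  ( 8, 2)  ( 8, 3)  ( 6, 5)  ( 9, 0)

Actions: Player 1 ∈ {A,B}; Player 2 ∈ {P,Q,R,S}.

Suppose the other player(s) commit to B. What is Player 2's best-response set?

P2 best: {R}

u_2(P vs B) = 2
u_2(Q vs B) = 3
u_2(R vs B) = 5
u_2(S vs B) = 0
max payoff 5 at {R}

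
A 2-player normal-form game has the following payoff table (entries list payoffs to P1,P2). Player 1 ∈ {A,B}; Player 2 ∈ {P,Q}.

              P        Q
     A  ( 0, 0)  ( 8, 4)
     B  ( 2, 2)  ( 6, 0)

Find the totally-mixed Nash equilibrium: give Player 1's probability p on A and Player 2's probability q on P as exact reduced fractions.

p=1/3, q=1/2

P1 indiff ⇒ q·0+(1-q)·8 = q·2+(1-q)·6 ⇒ q(-2) = (1-q)(-2) ⇒ q = 1/2
P2 indiff ⇒ p·0+(1-p)·2 = p·4+(1-p)·0 ⇒ p(-4) = (1-p)(-2) ⇒ p = 1/3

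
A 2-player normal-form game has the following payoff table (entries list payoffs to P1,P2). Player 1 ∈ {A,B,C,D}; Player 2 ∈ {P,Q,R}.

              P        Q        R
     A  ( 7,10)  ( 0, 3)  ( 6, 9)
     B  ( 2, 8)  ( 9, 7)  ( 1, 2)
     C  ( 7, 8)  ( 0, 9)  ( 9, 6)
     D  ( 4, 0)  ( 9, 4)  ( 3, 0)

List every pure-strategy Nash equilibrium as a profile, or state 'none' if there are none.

Nash profiles: (A,P), (D,Q)

(A,P): NE
(A,Q): not NE [P1→D gives 9>0; P2→P gives 10>3]
(A,R): not NE [P1→C gives 9>6; P2→P gives 10>9]
(B,P): not NE [P1→C gives 7>2]
(B,Q): not NE [P2→P gives 8>7]
(B,R): not NE [P1→C gives 9>1; P2→P gives 8>2]
(C,P): not NE [P2→Q gives 9>8]
(C,Q): not NE [P1→D gives 9>0]
(C,R): not NE [P2→Q gives 9>6]
(D,P): not NE [P1→C gives 7>4; P2→Q gives 4>0]
(D,Q): NE
(D,R): not NE [P1→C gives 9>3; P2→Q gives 4>0]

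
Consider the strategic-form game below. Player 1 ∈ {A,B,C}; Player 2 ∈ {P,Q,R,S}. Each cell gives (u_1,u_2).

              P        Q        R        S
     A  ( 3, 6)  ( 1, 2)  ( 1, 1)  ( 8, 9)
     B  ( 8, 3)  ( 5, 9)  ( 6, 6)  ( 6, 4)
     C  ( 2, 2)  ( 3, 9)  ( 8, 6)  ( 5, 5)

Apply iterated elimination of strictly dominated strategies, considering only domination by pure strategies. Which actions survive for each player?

P2 drop P (S beats it: A:9>6 B:4>3 C:5>2)
P2 drop R (Q beats it: A:2>1 B:9>6 C:9>6)
P1 drop C (B beats it: Q:5>3 S:6>5)
P1→{A,B} P2→{Q,S}

IESDS → P1:{A,B} P2:{Q,S}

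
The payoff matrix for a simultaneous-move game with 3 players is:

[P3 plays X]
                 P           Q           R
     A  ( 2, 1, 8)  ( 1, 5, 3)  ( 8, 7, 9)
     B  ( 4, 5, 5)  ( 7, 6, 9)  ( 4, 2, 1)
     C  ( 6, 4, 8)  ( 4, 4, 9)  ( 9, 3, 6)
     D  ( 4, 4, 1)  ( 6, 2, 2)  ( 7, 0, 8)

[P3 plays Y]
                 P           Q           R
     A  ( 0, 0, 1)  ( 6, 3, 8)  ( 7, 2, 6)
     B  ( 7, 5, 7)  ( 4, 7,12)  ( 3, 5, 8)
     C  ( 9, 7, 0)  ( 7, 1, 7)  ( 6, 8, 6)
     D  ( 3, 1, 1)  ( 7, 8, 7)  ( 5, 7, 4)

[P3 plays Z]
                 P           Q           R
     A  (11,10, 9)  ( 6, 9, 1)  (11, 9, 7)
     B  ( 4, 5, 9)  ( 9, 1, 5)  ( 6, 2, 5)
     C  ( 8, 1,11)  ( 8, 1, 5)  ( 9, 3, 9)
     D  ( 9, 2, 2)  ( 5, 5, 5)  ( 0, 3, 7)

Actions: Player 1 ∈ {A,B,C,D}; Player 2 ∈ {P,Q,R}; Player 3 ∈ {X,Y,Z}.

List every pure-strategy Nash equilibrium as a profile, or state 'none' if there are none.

(A,P,X): not NE [P1→C gives 6>2; P2→R gives 7>1; P3→Z gives 9>8]
(A,P,Y): not NE [P1→C gives 9>0; P2→Q gives 3>0; P3→Z gives 9>1]
(A,P,Z): NE
(A,Q,X): not NE [P1→B gives 7>1; P2→R gives 7>5; P3→Y gives 8>3]
(A,Q,Y): not NE [P1→D gives 7>6]
(A,Q,Z): not NE [P1→B gives 9>6; P2→P gives 10>9; P3→Y gives 8>1]
(A,R,X): not NE [P1→C gives 9>8]
(A,R,Y): not NE [P2→Q gives 3>2; P3→X gives 9>6]
(A,R,Z): not NE [P2→P gives 10>9; P3→X gives 9>7]
(B,P,X): not NE [P1→C gives 6>4; P2→Q gives 6>5; P3→Z gives 9>5]
(B,P,Y): not NE [P1→C gives 9>7; P2→Q gives 7>5; P3→Z gives 9>7]
(B,P,Z): not NE [P1→A gives 11>4]
(B,Q,X): not NE [P3→Y gives 12>9]
(B,Q,Y): not NE [P1→D gives 7>4]
(B,Q,Z): not NE [P2→P gives 5>1; P3→Y gives 12>5]
(B,R,X): not NE [P1→C gives 9>4; P2→Q gives 6>2; P3→Y gives 8>1]
(B,R,Y): not NE [P1→A gives 7>3; P2→Q gives 7>5]
(B,R,Z): not NE [P1→A gives 11>6; P2→P gives 5>2; P3→Y gives 8>5]
(C,P,X): not NE [P3→Z gives 11>8]
(C,P,Y): not NE [P2→R gives 8>7; P3→Z gives 11>0]
(C,P,Z): not NE [P1→A gives 11>8; P2→R gives 3>1]
(C,Q,X): not NE [P1→B gives 7>4]
(C,Q,Y): not NE [P2→R gives 8>1; P3→X gives 9>7]
(C,Q,Z): not NE [P1→B gives 9>8; P2→R gives 3>1; P3→X gives 9>5]
(C,R,X): not NE [P2→Q gives 4>3; P3→Z gives 9>6]
(C,R,Y): not NE [P1→A gives 7>6; P3→Z gives 9>6]
(C,R,Z): not NE [P1→A gives 11>9]
(D,P,X): not NE [P1→C gives 6>4; P3→Z gives 2>1]
(D,P,Y): not NE [P1→C gives 9>3; P2→Q gives 8>1; P3→Z gives 2>1]
(D,P,Z): not NE [P1→A gives 11>9; P2→Q gives 5>2]
(D,Q,X): not NE [P1→B gives 7>6; P2→P gives 4>2; P3→Y gives 7>2]
(D,Q,Y): NE
(D,Q,Z): not NE [P1→B gives 9>5; P3→Y gives 7>5]
(D,R,X): not NE [P1→C gives 9>7; P2→P gives 4>0]
(D,R,Y): not NE [P1→A gives 7>5; P2→Q gives 8>7; P3→X gives 8>4]
(D,R,Z): not NE [P1→A gives 11>0; P2→Q gives 5>3; P3→X gives 8>7]

NE set: (A,P,Z), (D,Q,Y)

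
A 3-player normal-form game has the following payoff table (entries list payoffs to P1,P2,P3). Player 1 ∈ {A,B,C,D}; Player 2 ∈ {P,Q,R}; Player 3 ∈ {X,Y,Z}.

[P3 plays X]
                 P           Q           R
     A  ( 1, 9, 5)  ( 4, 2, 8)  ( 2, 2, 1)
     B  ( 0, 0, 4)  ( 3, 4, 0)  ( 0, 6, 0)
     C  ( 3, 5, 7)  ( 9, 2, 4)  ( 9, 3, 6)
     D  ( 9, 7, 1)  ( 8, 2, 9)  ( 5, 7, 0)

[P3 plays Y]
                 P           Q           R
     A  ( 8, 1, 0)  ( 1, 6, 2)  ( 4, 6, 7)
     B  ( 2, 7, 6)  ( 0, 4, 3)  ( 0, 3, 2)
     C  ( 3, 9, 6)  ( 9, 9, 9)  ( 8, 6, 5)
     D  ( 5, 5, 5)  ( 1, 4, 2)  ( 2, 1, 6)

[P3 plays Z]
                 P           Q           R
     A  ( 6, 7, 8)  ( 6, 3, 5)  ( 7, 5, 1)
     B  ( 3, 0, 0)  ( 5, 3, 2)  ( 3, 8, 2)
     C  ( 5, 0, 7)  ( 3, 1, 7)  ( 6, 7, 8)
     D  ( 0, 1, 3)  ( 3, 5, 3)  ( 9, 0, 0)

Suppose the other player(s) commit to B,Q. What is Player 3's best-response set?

u_3(X vs B,Q) = 0
u_3(Y vs B,Q) = 3
u_3(Z vs B,Q) = 2
max payoff 3 at {Y}

P3 best: {Y}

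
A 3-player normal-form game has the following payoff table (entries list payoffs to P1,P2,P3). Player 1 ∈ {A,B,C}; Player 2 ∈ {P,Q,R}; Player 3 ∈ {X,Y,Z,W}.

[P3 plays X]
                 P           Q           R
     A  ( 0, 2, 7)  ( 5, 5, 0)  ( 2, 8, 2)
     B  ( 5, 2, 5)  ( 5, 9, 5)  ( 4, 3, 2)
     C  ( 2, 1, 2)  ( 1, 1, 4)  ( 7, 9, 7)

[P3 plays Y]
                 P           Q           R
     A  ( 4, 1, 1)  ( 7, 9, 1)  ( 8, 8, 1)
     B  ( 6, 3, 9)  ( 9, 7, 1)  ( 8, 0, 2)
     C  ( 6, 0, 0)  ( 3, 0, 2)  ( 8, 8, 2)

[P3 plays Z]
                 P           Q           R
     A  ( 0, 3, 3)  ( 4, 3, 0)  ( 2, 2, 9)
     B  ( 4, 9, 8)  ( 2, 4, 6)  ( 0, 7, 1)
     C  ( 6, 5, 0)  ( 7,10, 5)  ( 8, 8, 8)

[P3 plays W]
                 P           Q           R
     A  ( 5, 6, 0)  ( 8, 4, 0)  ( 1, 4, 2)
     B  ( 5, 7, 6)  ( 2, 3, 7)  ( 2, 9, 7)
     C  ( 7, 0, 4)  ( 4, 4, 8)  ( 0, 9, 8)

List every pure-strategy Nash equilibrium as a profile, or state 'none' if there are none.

NE set: (B,R,W)

(A,P,X): not NE [P1→B gives 5>0; P2→R gives 8>2]
(A,P,Y): not NE [P1→C gives 6>4; P2→Q gives 9>1; P3→X gives 7>1]
(A,P,Z): not NE [P1→C gives 6>0; P3→X gives 7>3]
(A,P,W): not NE [P1→C gives 7>5; P3→X gives 7>0]
(A,Q,X): not NE [P2→R gives 8>5; P3→Y gives 1>0]
(A,Q,Y): not NE [P1→B gives 9>7]
(A,Q,Z): not NE [P1→C gives 7>4; P3→Y gives 1>0]
(A,Q,W): not NE [P2→P gives 6>4; P3→Y gives 1>0]
(A,R,X): not NE [P1→C gives 7>2; P3→Z gives 9>2]
(A,R,Y): not NE [P2→Q gives 9>8; P3→Z gives 9>1]
(A,R,Z): not NE [P1→C gives 8>2; P2→Q gives 3>2]
(A,R,W): not NE [P1→B gives 2>1; P2→P gives 6>4; P3→Z gives 9>2]
(B,P,X): not NE [P2→Q gives 9>2; P3→Y gives 9>5]
(B,P,Y): not NE [P2→Q gives 7>3]
(B,P,Z): not NE [P1→C gives 6>4; P3→Y gives 9>8]
(B,P,W): not NE [P1→C gives 7>5; P2→R gives 9>7; P3→Y gives 9>6]
(B,Q,X): not NE [P3→W gives 7>5]
(B,Q,Y): not NE [P3→W gives 7>1]
(B,Q,Z): not NE [P1→C gives 7>2; P2→P gives 9>4; P3→W gives 7>6]
(B,Q,W): not NE [P1→A gives 8>2; P2→R gives 9>3]
(B,R,X): not NE [P1→C gives 7>4; P2→Q gives 9>3; P3→W gives 7>2]
(B,R,Y): not NE [P2→Q gives 7>0; P3→W gives 7>2]
(B,R,Z): not NE [P1→C gives 8>0; P2→P gives 9>7; P3→W gives 7>1]
(B,R,W): NE
(C,P,X): not NE [P1→B gives 5>2; P2→R gives 9>1; P3→W gives 4>2]
(C,P,Y): not NE [P2→R gives 8>0; P3→W gives 4>0]
(C,P,Z): not NE [P2→Q gives 10>5; P3→W gives 4>0]
(C,P,W): not NE [P2→R gives 9>0]
(C,Q,X): not NE [P1→B gives 5>1; P2→R gives 9>1; P3→W gives 8>4]
(C,Q,Y): not NE [P1→B gives 9>3; P2→R gives 8>0; P3→W gives 8>2]
(C,Q,Z): not NE [P3→W gives 8>5]
(C,Q,W): not NE [P1→A gives 8>4; P2→R gives 9>4]
(C,R,X): not NE [P3→W gives 8>7]
(C,R,Y): not NE [P3→W gives 8>2]
(C,R,Z): not NE [P2→Q gives 10>8]
(C,R,W): not NE [P1→B gives 2>0]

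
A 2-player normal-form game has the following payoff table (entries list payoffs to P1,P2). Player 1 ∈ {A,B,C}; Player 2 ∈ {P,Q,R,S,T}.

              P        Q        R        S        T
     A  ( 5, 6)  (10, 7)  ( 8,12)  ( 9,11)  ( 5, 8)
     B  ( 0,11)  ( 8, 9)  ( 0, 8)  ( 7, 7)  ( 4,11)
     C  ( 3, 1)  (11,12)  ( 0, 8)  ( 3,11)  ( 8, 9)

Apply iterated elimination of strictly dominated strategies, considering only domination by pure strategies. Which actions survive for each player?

Survivors P1:{A,C} P2:{Q,R,S}

P1 drop B (A beats it: P:5>0 Q:10>8 R:8>0 S:9>7 T:5>4)
P2 drop P (Q beats it: A:7>6 C:12>1)
P2 drop T (S beats it: A:11>8 C:11>9)
P1→{A,C} P2→{Q,R,S}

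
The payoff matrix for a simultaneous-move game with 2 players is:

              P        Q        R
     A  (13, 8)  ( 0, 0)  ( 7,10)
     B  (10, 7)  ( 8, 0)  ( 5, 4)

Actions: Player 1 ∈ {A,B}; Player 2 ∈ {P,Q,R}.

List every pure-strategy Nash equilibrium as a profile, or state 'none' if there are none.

PSNE = {(A,R)}

(A,P): not NE [P2→R gives 10>8]
(A,Q): not NE [P1→B gives 8>0; P2→R gives 10>0]
(A,R): NE
(B,P): not NE [P1→A gives 13>10]
(B,Q): not NE [P2→P gives 7>0]
(B,R): not NE [P1→A gives 7>5; P2→P gives 7>4]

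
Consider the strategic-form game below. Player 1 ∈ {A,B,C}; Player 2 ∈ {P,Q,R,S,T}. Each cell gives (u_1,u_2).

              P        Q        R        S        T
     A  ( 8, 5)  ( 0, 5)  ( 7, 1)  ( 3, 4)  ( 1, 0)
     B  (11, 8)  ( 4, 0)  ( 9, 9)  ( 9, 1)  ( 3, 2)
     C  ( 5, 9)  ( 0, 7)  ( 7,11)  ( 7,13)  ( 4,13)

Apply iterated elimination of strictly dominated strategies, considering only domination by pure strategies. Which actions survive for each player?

P1 drop A (B beats it: P:11>8 Q:4>0 R:9>7 S:9>3 T:3>1)
P2 drop P (R beats it: B:9>8 C:11>9)
P2 drop Q (R beats it: B:9>0 C:11>7)
P1→{B,C} P2→{R,S,T}

IESDS → P1:{B,C} P2:{R,S,T}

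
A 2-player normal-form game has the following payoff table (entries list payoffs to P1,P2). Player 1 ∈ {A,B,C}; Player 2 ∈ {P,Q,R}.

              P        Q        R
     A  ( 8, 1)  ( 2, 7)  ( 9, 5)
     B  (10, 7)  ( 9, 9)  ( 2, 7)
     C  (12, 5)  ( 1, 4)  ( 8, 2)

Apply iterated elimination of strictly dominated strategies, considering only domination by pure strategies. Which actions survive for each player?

P2 drop R (Q beats it: A:7>5 B:9>7 C:4>2)
P1 drop A (B beats it: P:10>8 Q:9>2)
P1→{B,C} P2→{P,Q}

Survivors P1:{B,C} P2:{P,Q}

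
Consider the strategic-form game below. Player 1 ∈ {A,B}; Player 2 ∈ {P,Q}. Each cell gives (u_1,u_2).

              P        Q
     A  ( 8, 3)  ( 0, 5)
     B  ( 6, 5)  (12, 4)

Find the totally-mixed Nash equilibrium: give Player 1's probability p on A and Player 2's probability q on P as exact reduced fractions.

P1 indiff ⇒ q·8+(1-q)·0 = q·6+(1-q)·12 ⇒ q(2) = (1-q)(12) ⇒ q = 6/7
P2 indiff ⇒ p·3+(1-p)·5 = p·5+(1-p)·4 ⇒ p(-2) = (1-p)(-1) ⇒ p = 1/3

(p,q) = (1/3, 6/7)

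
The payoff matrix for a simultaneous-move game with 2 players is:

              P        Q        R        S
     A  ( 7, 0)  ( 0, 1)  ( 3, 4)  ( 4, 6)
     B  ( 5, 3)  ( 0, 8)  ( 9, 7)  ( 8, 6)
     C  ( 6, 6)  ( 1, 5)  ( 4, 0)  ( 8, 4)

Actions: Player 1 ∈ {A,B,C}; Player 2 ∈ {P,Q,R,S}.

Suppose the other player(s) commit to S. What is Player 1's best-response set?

u_1(A vs S) = 4
u_1(B vs S) = 8
u_1(C vs S) = 8
max payoff 8 at {B,C}

P1 best: {B,C}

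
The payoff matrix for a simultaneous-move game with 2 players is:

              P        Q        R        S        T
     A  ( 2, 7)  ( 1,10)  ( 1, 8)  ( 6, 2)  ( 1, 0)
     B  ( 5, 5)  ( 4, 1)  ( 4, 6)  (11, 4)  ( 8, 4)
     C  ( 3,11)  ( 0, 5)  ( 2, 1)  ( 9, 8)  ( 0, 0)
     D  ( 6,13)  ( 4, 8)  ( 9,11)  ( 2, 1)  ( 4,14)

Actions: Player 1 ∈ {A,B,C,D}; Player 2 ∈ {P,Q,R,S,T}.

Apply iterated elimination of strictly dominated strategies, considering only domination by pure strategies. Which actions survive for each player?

Survivors P1:{B,D} P2:{P,R,T}

P1 drop A (B beats it: P:5>2 Q:4>1 R:4>1 S:11>6 T:8>1)
P1 drop C (B beats it: P:5>3 Q:4>0 R:4>2 S:11>9 T:8>0)
P2 drop Q (P beats it: B:5>1 D:13>8)
P2 drop S (P beats it: B:5>4 D:13>1)
P1→{B,D} P2→{P,R,T}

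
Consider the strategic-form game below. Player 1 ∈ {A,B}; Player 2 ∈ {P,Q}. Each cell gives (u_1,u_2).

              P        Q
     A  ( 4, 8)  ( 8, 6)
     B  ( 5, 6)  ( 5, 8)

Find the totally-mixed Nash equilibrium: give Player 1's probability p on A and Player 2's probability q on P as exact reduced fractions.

p=1/2, q=3/4

P1 indiff ⇒ q·4+(1-q)·8 = q·5+(1-q)·5 ⇒ q(-1) = (1-q)(-3) ⇒ q = 3/4
P2 indiff ⇒ p·8+(1-p)·6 = p·6+(1-p)·8 ⇒ p(2) = (1-p)(2) ⇒ p = 1/2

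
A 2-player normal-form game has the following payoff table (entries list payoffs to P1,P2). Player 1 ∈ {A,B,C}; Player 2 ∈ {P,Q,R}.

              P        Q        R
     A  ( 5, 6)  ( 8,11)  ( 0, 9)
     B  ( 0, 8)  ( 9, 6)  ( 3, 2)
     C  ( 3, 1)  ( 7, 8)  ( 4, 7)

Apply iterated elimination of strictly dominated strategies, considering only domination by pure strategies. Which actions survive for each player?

Remaining: P1:{A,B} P2:{P,Q}

P2 drop R (Q beats it: A:11>9 B:6>2 C:8>7)
P1 drop C (A beats it: P:5>3 Q:8>7)
P1→{A,B} P2→{P,Q}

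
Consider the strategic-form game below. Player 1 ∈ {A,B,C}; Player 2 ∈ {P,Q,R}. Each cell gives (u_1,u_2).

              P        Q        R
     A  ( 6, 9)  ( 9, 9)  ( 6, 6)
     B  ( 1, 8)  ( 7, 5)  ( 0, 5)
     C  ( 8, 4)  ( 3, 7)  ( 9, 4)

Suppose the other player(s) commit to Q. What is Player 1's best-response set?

u_1(A vs Q) = 9
u_1(B vs Q) = 7
u_1(C vs Q) = 3
max payoff 9 at {A}

BR_1 = {A}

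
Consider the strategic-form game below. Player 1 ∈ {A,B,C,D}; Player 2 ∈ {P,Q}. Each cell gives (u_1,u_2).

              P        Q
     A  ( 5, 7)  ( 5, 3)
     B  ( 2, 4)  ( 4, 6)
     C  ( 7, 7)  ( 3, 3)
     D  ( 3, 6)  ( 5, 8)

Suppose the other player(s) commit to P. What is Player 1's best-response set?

u_1(A vs P) = 5
u_1(B vs P) = 2
u_1(C vs P) = 7
u_1(D vs P) = 3
max payoff 7 at {C}

P1 best: {C}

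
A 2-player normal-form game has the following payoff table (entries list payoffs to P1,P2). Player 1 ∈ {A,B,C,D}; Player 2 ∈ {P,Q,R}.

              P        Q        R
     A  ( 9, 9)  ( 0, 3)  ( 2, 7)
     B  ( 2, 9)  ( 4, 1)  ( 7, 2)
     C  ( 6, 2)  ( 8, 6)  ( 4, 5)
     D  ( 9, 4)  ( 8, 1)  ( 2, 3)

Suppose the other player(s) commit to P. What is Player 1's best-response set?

argmax u_1 = {A,D}

u_1(A vs P) = 9
u_1(B vs P) = 2
u_1(C vs P) = 6
u_1(D vs P) = 9
max payoff 9 at {A,D}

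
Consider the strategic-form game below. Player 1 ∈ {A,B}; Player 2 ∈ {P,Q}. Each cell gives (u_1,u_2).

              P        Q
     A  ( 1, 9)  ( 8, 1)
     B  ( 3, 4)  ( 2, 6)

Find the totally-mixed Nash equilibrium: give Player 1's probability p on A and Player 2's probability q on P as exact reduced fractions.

P1 mixes 1/5 on A; P2 mixes 3/4 on P

P1 indiff ⇒ q·1+(1-q)·8 = q·3+(1-q)·2 ⇒ q(-2) = (1-q)(-6) ⇒ q = 3/4
P2 indiff ⇒ p·9+(1-p)·4 = p·1+(1-p)·6 ⇒ p(8) = (1-p)(2) ⇒ p = 1/5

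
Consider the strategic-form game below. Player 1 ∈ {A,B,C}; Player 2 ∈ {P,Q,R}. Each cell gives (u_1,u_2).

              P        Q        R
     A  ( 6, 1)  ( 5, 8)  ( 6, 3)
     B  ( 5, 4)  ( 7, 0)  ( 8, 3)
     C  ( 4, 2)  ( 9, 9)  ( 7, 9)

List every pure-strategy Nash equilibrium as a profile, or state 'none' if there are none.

(A,P): not NE [P2→Q gives 8>1]
(A,Q): not NE [P1→C gives 9>5]
(A,R): not NE [P1→B gives 8>6; P2→Q gives 8>3]
(B,P): not NE [P1→A gives 6>5]
(B,Q): not NE [P1→C gives 9>7; P2→P gives 4>0]
(B,R): not NE [P2→P gives 4>3]
(C,P): not NE [P1→A gives 6>4; P2→R gives 9>2]
(C,Q): NE
(C,R): not NE [P1→B gives 8>7]

PSNE = {(C,Q)}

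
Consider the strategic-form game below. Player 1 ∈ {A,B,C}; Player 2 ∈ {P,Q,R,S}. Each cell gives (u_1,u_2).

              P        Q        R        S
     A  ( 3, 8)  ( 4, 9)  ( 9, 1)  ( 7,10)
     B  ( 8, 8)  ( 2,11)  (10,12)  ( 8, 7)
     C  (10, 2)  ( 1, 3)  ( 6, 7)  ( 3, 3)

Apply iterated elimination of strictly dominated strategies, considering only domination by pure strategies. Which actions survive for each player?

Remaining: P1:{A,B} P2:{Q,R,S}

P2 drop P (Q beats it: A:9>8 B:11>8 C:3>2)
P1 drop C (A beats it: Q:4>1 R:9>6 S:7>3)
P1→{A,B} P2→{Q,R,S}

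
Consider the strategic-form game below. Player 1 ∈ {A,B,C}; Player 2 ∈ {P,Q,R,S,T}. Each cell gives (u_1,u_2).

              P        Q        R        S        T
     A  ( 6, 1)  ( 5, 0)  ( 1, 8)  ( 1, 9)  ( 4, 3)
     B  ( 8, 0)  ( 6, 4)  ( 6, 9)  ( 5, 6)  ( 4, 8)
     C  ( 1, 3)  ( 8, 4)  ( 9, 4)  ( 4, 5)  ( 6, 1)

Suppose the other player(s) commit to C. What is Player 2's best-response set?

P2 best: {S}

u_2(P vs C) = 3
u_2(Q vs C) = 4
u_2(R vs C) = 4
u_2(S vs C) = 5
u_2(T vs C) = 1
max payoff 5 at {S}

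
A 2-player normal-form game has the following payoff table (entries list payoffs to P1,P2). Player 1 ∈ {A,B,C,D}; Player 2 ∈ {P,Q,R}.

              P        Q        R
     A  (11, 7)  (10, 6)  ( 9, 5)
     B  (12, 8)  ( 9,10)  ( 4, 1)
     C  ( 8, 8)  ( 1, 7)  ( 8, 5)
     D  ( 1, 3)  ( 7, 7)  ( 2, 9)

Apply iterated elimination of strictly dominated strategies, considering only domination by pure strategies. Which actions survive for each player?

P1 drop C (A beats it: P:11>8 Q:10>1 R:9>8)
P1 drop D (A beats it: P:11>1 Q:10>7 R:9>2)
P2 drop R (P beats it: A:7>5 B:8>1)
P1→{A,B} P2→{P,Q}

Survivors P1:{A,B} P2:{P,Q}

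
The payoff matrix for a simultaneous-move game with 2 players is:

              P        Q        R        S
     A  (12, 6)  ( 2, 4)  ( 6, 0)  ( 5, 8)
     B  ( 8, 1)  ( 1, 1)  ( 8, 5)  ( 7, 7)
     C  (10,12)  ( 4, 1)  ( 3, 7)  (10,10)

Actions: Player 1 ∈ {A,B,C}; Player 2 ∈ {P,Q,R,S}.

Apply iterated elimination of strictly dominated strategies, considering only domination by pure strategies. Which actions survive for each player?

Survivors P1:{A,C} P2:{P,S}

P2 drop Q (S beats it: A:8>4 B:7>1 C:10>1)
P2 drop R (S beats it: A:8>0 B:7>5 C:10>7)
P1 drop B (C beats it: P:10>8 S:10>7)
P1→{A,C} P2→{P,S}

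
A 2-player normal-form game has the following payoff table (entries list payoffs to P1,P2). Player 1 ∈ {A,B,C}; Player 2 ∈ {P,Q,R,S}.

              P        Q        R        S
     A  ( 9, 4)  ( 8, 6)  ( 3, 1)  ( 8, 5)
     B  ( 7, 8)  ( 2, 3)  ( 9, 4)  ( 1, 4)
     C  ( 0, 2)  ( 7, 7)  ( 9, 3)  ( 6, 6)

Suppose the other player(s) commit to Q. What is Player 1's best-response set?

u_1(A vs Q) = 8
u_1(B vs Q) = 2
u_1(C vs Q) = 7
max payoff 8 at {A}

P1 best: {A}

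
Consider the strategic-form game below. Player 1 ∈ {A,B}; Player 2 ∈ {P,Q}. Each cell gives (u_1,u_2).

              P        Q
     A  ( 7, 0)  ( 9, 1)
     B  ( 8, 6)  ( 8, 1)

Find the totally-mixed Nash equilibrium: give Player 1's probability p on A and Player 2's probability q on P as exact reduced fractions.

P1 indiff ⇒ q·7+(1-q)·9 = q·8+(1-q)·8 ⇒ q(-1) = (1-q)(-1) ⇒ q = 1/2
P2 indiff ⇒ p·0+(1-p)·6 = p·1+(1-p)·1 ⇒ p(-1) = (1-p)(-5) ⇒ p = 5/6

(p,q) = (5/6, 1/2)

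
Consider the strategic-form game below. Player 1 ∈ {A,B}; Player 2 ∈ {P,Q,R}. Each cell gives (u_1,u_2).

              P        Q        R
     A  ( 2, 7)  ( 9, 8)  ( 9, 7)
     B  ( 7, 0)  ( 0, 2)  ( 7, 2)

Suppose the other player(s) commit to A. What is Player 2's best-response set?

P2 best: {Q}

u_2(P vs A) = 7
u_2(Q vs A) = 8
u_2(R vs A) = 7
max payoff 8 at {Q}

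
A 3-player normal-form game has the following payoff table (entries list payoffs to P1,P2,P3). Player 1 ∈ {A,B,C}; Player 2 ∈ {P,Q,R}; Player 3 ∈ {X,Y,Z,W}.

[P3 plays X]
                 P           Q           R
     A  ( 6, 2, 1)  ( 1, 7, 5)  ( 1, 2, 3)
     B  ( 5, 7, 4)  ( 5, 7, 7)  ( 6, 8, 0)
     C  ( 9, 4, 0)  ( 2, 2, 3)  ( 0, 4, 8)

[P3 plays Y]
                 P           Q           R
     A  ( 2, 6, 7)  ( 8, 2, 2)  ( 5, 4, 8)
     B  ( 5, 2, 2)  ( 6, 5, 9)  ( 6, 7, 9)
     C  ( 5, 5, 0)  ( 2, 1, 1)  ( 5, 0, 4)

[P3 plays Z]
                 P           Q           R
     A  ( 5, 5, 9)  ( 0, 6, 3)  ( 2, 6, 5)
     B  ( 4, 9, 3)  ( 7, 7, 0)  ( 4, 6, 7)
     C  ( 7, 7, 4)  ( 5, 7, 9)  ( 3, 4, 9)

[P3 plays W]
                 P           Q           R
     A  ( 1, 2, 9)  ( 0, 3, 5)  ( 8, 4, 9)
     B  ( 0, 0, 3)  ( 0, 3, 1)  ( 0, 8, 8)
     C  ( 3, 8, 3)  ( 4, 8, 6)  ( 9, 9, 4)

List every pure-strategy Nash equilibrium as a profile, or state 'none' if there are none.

(A,P,X): not NE [P1→C gives 9>6; P2→Q gives 7>2; P3→W gives 9>1]
(A,P,Y): not NE [P1→C gives 5>2; P3→W gives 9>7]
(A,P,Z): not NE [P1→C gives 7>5; P2→R gives 6>5]
(A,P,W): not NE [P1→C gives 3>1; P2→R gives 4>2]
(A,Q,X): not NE [P1→B gives 5>1]
(A,Q,Y): not NE [P2→P gives 6>2; P3→W gives 5>2]
(A,Q,Z): not NE [P1→B gives 7>0; P3→W gives 5>3]
(A,Q,W): not NE [P1→C gives 4>0; P2→R gives 4>3]
(A,R,X): not NE [P1→B gives 6>1; P2→Q gives 7>2; P3→W gives 9>3]
(A,R,Y): not NE [P1→B gives 6>5; P2→P gives 6>4; P3→W gives 9>8]
(A,R,Z): not NE [P1→B gives 4>2; P3→W gives 9>5]
(A,R,W): not NE [P1→C gives 9>8]
(B,P,X): not NE [P1→C gives 9>5; P2→R gives 8>7]
(B,P,Y): not NE [P2→R gives 7>2; P3→X gives 4>2]
(B,P,Z): not NE [P1→C gives 7>4; P3→X gives 4>3]
(B,P,W): not NE [P1→C gives 3>0; P2→R gives 8>0; P3→X gives 4>3]
(B,Q,X): not NE [P2→R gives 8>7; P3→Y gives 9>7]
(B,Q,Y): not NE [P1→A gives 8>6; P2→R gives 7>5]
(B,Q,Z): not NE [P2→P gives 9>7; P3→Y gives 9>0]
(B,Q,W): not NE [P1→C gives 4>0; P2→R gives 8>3; P3→Y gives 9>1]
(B,R,X): not NE [P3→Y gives 9>0]
(B,R,Y): NE
(B,R,Z): not NE [P2→P gives 9>6; P3→Y gives 9>7]
(B,R,W): not NE [P1→C gives 9>0; P3→Y gives 9>8]
(C,P,X): not NE [P3→Z gives 4>0]
(C,P,Y): not NE [P3→Z gives 4>0]
(C,P,Z): NE
(C,P,W): not NE [P2→R gives 9>8; P3→Z gives 4>3]
(C,Q,X): not NE [P1→B gives 5>2; P2→R gives 4>2; P3→Z gives 9>3]
(C,Q,Y): not NE [P1→A gives 8>2; P2→P gives 5>1; P3→Z gives 9>1]
(C,Q,Z): not NE [P1→B gives 7>5]
(C,Q,W): not NE [P2→R gives 9>8; P3→Z gives 9>6]
(C,R,X): not NE [P1→B gives 6>0; P3→Z gives 9>8]
(C,R,Y): not NE [P1→B gives 6>5; P2→P gives 5>0; P3→Z gives 9>4]
(C,R,Z): not NE [P1→B gives 4>3; P2→Q gives 7>4]
(C,R,W): not NE [P3→Z gives 9>4]

Nash profiles: (B,R,Y), (C,P,Z)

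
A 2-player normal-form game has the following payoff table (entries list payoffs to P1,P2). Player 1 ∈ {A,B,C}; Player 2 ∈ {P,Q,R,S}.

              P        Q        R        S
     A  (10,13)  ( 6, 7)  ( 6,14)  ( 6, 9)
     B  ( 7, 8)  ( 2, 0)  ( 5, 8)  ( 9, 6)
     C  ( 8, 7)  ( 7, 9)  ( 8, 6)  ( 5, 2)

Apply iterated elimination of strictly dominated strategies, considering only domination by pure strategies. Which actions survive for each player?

IESDS → P1:{A,C} P2:{P,Q,R}

P2 drop S (P beats it: A:13>9 B:8>6 C:7>2)
P1 drop B (A beats it: P:10>7 Q:6>2 R:6>5)
P1→{A,C} P2→{P,Q,R}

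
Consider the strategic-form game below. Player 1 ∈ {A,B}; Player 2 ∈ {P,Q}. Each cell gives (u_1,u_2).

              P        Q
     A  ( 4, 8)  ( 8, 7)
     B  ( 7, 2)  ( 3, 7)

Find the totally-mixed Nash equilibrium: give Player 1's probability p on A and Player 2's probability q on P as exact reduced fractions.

(p,q) = (5/6, 5/8)

P1 indiff ⇒ q·4+(1-q)·8 = q·7+(1-q)·3 ⇒ q(-3) = (1-q)(-5) ⇒ q = 5/8
P2 indiff ⇒ p·8+(1-p)·2 = p·7+(1-p)·7 ⇒ p(1) = (1-p)(5) ⇒ p = 5/6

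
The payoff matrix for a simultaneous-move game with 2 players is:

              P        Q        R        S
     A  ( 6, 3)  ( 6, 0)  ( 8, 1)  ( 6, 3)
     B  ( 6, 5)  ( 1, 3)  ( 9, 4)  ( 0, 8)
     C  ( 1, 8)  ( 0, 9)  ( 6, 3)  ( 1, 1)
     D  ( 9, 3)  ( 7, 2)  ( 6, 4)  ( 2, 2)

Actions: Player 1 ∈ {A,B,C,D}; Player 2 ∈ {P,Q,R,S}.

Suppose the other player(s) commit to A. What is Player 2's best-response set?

u_2(P vs A) = 3
u_2(Q vs A) = 0
u_2(R vs A) = 1
u_2(S vs A) = 3
max payoff 3 at {P,S}

BR_2 = {P,S}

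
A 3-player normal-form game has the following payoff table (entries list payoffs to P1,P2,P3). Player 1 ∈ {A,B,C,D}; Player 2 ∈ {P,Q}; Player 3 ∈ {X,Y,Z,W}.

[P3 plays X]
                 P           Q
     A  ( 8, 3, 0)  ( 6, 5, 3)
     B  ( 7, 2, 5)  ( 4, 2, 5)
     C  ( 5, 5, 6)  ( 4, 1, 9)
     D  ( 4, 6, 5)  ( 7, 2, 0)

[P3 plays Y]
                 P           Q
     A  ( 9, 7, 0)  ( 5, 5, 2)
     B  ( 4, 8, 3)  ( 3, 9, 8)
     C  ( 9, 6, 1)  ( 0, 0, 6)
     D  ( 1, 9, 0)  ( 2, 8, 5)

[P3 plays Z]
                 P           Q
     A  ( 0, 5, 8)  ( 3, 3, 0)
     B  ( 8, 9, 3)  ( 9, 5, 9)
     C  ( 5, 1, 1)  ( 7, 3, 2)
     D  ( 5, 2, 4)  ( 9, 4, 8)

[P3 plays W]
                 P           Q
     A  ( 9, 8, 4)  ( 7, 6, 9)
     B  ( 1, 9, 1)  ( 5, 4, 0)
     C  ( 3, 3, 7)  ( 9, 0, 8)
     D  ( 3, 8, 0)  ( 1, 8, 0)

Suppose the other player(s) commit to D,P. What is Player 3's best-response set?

argmax u_3 = {X}

u_3(X vs D,P) = 5
u_3(Y vs D,P) = 0
u_3(Z vs D,P) = 4
u_3(W vs D,P) = 0
max payoff 5 at {X}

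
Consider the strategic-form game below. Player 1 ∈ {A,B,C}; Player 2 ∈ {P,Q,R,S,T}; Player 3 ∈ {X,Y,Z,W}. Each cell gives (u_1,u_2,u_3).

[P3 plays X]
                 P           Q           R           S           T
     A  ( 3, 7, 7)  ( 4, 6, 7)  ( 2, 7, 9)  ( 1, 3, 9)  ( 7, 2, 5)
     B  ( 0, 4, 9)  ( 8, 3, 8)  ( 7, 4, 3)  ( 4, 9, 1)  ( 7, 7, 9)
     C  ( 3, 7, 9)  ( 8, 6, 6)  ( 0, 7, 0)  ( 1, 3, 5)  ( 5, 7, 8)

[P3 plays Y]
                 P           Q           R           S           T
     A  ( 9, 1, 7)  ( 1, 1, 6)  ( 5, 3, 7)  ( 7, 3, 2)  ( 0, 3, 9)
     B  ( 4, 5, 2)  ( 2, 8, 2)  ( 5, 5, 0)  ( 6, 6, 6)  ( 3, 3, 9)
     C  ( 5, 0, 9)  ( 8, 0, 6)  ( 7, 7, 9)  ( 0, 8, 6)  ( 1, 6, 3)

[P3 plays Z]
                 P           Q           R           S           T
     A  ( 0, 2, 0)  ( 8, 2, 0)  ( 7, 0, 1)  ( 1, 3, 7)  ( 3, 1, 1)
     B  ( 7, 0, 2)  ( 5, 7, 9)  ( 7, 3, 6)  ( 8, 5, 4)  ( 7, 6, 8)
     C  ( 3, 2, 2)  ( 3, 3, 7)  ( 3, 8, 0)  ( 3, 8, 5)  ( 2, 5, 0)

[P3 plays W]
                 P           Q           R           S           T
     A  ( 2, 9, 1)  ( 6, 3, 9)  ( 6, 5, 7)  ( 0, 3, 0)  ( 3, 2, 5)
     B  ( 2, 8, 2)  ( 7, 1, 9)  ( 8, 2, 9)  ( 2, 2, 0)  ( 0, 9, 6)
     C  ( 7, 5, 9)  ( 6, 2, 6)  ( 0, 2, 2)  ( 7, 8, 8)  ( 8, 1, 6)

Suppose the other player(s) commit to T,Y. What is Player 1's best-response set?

u_1(A vs T,Y) = 0
u_1(B vs T,Y) = 3
u_1(C vs T,Y) = 1
max payoff 3 at {B}

BR_1 = {B}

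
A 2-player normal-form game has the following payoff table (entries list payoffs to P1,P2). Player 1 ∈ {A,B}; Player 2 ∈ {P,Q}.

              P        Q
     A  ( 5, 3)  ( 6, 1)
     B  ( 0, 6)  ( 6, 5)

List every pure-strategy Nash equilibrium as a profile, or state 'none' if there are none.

(A,P): NE
(A,Q): not NE [P2→P gives 3>1]
(B,P): not NE [P1→A gives 5>0]
(B,Q): not NE [P2→P gives 6>5]

PSNE = {(A,P)}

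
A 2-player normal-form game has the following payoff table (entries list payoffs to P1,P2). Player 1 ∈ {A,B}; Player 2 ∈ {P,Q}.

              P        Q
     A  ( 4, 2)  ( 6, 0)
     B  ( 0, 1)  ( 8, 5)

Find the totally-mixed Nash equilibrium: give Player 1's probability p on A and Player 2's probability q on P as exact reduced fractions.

P1 indiff ⇒ q·4+(1-q)·6 = q·0+(1-q)·8 ⇒ q(4) = (1-q)(2) ⇒ q = 1/3
P2 indiff ⇒ p·2+(1-p)·1 = p·0+(1-p)·5 ⇒ p(2) = (1-p)(4) ⇒ p = 2/3

p=2/3, q=1/3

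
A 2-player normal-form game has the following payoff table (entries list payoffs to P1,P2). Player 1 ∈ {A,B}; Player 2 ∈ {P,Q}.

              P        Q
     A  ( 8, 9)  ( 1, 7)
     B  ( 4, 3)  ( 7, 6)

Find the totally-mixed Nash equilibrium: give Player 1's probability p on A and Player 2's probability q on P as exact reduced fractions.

P1 indiff ⇒ q·8+(1-q)·1 = q·4+(1-q)·7 ⇒ q(4) = (1-q)(6) ⇒ q = 3/5
P2 indiff ⇒ p·9+(1-p)·3 = p·7+(1-p)·6 ⇒ p(2) = (1-p)(3) ⇒ p = 3/5

p=3/5, q=3/5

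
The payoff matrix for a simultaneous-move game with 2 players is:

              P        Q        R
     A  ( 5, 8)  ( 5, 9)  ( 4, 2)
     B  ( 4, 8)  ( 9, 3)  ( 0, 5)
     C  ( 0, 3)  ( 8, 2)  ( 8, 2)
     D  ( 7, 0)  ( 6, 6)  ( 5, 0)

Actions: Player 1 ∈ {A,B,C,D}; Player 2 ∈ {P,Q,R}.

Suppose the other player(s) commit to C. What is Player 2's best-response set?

BR_2 = {P}

u_2(P vs C) = 3
u_2(Q vs C) = 2
u_2(R vs C) = 2
max payoff 3 at {P}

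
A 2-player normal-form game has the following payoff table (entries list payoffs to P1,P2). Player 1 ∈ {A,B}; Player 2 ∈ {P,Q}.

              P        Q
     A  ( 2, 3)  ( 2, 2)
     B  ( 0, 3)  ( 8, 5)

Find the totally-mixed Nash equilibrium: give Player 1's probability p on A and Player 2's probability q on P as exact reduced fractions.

P1 indiff ⇒ q·2+(1-q)·2 = q·0+(1-q)·8 ⇒ q(2) = (1-q)(6) ⇒ q = 3/4
P2 indiff ⇒ p·3+(1-p)·3 = p·2+(1-p)·5 ⇒ p(1) = (1-p)(2) ⇒ p = 2/3

(p,q) = (2/3, 3/4)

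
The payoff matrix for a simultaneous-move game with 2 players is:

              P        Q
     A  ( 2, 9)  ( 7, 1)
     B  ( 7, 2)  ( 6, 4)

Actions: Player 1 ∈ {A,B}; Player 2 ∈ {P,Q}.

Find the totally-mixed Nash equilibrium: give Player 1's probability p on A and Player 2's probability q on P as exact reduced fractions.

P1 indiff ⇒ q·2+(1-q)·7 = q·7+(1-q)·6 ⇒ q(-5) = (1-q)(-1) ⇒ q = 1/6
P2 indiff ⇒ p·9+(1-p)·2 = p·1+(1-p)·4 ⇒ p(8) = (1-p)(2) ⇒ p = 1/5

p=1/5, q=1/6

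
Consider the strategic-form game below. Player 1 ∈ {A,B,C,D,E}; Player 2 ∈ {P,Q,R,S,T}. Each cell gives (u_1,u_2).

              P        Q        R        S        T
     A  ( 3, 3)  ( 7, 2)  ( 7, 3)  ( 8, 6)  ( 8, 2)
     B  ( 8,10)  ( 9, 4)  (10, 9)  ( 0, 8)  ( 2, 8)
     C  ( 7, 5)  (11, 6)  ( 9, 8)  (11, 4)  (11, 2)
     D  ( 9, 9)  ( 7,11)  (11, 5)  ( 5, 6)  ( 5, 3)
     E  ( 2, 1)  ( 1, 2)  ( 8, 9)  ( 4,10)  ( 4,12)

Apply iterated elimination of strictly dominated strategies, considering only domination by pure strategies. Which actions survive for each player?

P1 drop A (C beats it: P:7>3 Q:11>7 R:9>7 S:11>8 T:11>8)
P1 drop E (C beats it: P:7>2 Q:11>1 R:9>8 S:11>4 T:11>4)
P2 drop S (P beats it: B:10>8 C:5>4 D:9>6)
P2 drop T (P beats it: B:10>8 C:5>2 D:9>3)
P1→{B,C,D} P2→{P,Q,R}

Remaining: P1:{B,C,D} P2:{P,Q,R}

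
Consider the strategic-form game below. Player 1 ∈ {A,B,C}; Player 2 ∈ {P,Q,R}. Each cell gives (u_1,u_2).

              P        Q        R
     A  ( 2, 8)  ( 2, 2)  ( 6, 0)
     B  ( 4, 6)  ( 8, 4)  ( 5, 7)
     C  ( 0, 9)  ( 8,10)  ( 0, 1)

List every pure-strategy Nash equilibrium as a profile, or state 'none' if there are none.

NE set: (C,Q)

(A,P): not NE [P1→B gives 4>2]
(A,Q): not NE [P1→C gives 8>2; P2→P gives 8>2]
(A,R): not NE [P2→P gives 8>0]
(B,P): not NE [P2→R gives 7>6]
(B,Q): not NE [P2→R gives 7>4]
(B,R): not NE [P1→A gives 6>5]
(C,P): not NE [P1→B gives 4>0; P2→Q gives 10>9]
(C,Q): NE
(C,R): not NE [P1→A gives 6>0; P2→Q gives 10>1]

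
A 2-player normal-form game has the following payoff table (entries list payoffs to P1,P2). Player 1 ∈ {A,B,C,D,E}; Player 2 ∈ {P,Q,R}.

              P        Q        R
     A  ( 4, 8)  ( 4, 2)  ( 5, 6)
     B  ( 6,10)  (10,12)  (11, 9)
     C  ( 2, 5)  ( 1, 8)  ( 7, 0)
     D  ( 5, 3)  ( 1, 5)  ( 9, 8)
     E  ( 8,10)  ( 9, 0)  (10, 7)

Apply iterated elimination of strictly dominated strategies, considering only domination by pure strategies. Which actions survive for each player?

Survivors P1:{B,E} P2:{P,Q}

P1 drop A (B beats it: P:6>4 Q:10>4 R:11>5)
P1 drop C (B beats it: P:6>2 Q:10>1 R:11>7)
P1 drop D (B beats it: P:6>5 Q:10>1 R:11>9)
P2 drop R (P beats it: B:10>9 E:10>7)
P1→{B,E} P2→{P,Q}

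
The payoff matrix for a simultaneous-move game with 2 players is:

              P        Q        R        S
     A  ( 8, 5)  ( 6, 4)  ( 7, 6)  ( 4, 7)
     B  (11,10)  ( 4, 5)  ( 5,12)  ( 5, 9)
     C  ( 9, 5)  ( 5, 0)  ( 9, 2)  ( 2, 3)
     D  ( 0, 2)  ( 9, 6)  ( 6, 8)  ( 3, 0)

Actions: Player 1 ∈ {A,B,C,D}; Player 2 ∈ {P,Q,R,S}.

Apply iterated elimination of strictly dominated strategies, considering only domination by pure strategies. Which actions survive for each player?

Survivors P1:{A,B,C} P2:{P,R,S}

P2 drop Q (R beats it: A:6>4 B:12>5 C:2>0 D:8>6)
P1 drop D (A beats it: P:8>0 R:7>6 S:4>3)
P1→{A,B,C} P2→{P,R,S}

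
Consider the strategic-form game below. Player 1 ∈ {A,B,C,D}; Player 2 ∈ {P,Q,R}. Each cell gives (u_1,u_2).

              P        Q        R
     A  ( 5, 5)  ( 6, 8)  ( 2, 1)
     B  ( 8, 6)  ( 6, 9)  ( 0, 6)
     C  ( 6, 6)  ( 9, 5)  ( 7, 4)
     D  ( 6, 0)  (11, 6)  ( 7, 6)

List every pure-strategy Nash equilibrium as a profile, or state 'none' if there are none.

PSNE = {(D,Q), (D,R)}

(A,P): not NE [P1→B gives 8>5; P2→Q gives 8>5]
(A,Q): not NE [P1→D gives 11>6]
(A,R): not NE [P1→D gives 7>2; P2→Q gives 8>1]
(B,P): not NE [P2→Q gives 9>6]
(B,Q): not NE [P1→D gives 11>6]
(B,R): not NE [P1→D gives 7>0; P2→Q gives 9>6]
(C,P): not NE [P1→B gives 8>6]
(C,Q): not NE [P1→D gives 11>9; P2→P gives 6>5]
(C,R): not NE [P2→P gives 6>4]
(D,P): not NE [P1→B gives 8>6; P2→R gives 6>0]
(D,Q): NE
(D,R): NE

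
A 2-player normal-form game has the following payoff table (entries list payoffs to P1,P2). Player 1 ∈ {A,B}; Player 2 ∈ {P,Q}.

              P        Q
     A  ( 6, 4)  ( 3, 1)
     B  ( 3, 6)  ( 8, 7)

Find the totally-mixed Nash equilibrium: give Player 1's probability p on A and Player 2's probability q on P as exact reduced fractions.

P1 mixes 1/4 on A; P2 mixes 5/8 on P

P1 indiff ⇒ q·6+(1-q)·3 = q·3+(1-q)·8 ⇒ q(3) = (1-q)(5) ⇒ q = 5/8
P2 indiff ⇒ p·4+(1-p)·6 = p·1+(1-p)·7 ⇒ p(3) = (1-p)(1) ⇒ p = 1/4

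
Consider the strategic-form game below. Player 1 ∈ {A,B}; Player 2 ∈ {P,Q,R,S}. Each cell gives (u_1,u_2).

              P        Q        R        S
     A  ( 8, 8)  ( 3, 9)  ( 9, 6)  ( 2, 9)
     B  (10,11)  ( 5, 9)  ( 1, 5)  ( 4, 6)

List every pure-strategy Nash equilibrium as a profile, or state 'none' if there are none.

(A,P): not NE [P1→B gives 10>8; P2→S gives 9>8]
(A,Q): not NE [P1→B gives 5>3]
(A,R): not NE [P2→S gives 9>6]
(A,S): not NE [P1→B gives 4>2]
(B,P): NE
(B,Q): not NE [P2→P gives 11>9]
(B,R): not NE [P1→A gives 9>1; P2→P gives 11>5]
(B,S): not NE [P2→P gives 11>6]

Nash profiles: (B,P)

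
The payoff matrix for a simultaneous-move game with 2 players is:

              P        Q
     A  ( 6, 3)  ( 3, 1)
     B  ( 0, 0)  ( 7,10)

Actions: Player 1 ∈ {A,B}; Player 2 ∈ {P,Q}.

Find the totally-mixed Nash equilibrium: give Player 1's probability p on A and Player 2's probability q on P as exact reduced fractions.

P1 indiff ⇒ q·6+(1-q)·3 = q·0+(1-q)·7 ⇒ q(6) = (1-q)(4) ⇒ q = 2/5
P2 indiff ⇒ p·3+(1-p)·0 = p·1+(1-p)·10 ⇒ p(2) = (1-p)(10) ⇒ p = 5/6

P1 mixes 5/6 on A; P2 mixes 2/5 on P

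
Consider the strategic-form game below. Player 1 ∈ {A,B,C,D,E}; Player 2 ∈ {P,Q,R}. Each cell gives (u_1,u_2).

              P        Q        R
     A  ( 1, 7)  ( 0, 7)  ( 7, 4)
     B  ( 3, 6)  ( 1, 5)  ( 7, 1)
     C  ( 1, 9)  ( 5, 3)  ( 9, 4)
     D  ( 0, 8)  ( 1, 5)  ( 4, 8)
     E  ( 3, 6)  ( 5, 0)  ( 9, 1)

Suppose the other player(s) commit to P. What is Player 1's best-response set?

P1 best: {B,E}

u_1(A vs P) = 1
u_1(B vs P) = 3
u_1(C vs P) = 1
u_1(D vs P) = 0
u_1(E vs P) = 3
max payoff 3 at {B,E}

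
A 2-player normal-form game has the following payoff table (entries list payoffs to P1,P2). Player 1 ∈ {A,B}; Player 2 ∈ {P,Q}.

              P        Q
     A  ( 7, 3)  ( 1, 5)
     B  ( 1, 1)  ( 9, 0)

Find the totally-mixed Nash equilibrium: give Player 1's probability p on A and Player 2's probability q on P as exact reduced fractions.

P1 indiff ⇒ q·7+(1-q)·1 = q·1+(1-q)·9 ⇒ q(6) = (1-q)(8) ⇒ q = 4/7
P2 indiff ⇒ p·3+(1-p)·1 = p·5+(1-p)·0 ⇒ p(-2) = (1-p)(-1) ⇒ p = 1/3

P1 mixes 1/3 on A; P2 mixes 4/7 on P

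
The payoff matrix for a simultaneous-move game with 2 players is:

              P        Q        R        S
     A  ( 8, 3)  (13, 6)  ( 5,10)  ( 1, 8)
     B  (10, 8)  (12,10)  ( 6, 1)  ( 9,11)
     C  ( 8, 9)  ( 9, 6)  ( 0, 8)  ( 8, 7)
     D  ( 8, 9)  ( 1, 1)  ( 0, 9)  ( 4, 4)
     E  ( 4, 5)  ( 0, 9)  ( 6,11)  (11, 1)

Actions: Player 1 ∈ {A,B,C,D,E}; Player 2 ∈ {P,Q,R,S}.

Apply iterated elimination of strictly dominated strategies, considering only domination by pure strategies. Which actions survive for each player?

P1 drop C (B beats it: P:10>8 Q:12>9 R:6>0 S:9>8)
P1 drop D (B beats it: P:10>8 Q:12>1 R:6>0 S:9>4)
P2 drop P (Q beats it: A:6>3 B:10>8 E:9>5)
P1→{A,B,E} P2→{Q,R,S}

IESDS → P1:{A,B,E} P2:{Q,R,S}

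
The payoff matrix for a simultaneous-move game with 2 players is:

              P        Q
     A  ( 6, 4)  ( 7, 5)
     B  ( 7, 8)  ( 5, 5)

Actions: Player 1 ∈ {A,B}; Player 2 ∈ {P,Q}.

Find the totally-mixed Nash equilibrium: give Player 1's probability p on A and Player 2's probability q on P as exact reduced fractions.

P1 indiff ⇒ q·6+(1-q)·7 = q·7+(1-q)·5 ⇒ q(-1) = (1-q)(-2) ⇒ q = 2/3
P2 indiff ⇒ p·4+(1-p)·8 = p·5+(1-p)·5 ⇒ p(-1) = (1-p)(-3) ⇒ p = 3/4

P1 mixes 3/4 on A; P2 mixes 2/3 on P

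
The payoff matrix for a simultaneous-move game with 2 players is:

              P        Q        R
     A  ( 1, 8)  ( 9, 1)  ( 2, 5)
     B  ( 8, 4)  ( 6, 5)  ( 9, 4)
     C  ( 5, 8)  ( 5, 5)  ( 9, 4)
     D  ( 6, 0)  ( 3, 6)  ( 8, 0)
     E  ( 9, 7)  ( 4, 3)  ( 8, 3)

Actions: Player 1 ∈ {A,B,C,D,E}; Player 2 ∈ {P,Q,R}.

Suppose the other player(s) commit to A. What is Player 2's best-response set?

u_2(P vs A) = 8
u_2(Q vs A) = 1
u_2(R vs A) = 5
max payoff 8 at {P}

argmax u_2 = {P}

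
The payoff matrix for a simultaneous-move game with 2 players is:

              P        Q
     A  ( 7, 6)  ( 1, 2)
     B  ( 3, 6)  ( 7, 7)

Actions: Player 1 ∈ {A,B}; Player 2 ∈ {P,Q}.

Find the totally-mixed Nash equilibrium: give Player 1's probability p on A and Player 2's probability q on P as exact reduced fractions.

P1 indiff ⇒ q·7+(1-q)·1 = q·3+(1-q)·7 ⇒ q(4) = (1-q)(6) ⇒ q = 3/5
P2 indiff ⇒ p·6+(1-p)·6 = p·2+(1-p)·7 ⇒ p(4) = (1-p)(1) ⇒ p = 1/5

(p,q) = (1/5, 3/5)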